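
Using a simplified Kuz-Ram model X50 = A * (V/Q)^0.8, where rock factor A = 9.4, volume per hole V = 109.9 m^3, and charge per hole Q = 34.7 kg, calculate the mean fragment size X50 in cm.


23.6408 cm

Compute V/Q:
V/Q = 109.9 / 34.7 = 3.167146974
Raise to the power 0.8:
(V/Q)^0.8 = 3.167146974^0.8 = 2.514980222
Multiply by A:
X50 = 9.4 * 2.514980222
= 23.6408 cm


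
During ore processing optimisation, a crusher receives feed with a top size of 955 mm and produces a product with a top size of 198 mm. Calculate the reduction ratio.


Reduction ratio = feed size / product size
= 955 / 198
= 4.8232

4.8232


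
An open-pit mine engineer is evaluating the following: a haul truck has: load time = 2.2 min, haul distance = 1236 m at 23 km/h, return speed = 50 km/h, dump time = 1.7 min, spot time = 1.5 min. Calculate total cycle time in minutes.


Convert haul speed to m/min: 23 * 1000/60 = 383.3333333 m/min
Haul time = 1236 / 383.3333333 = 3.224347826 min
Convert return speed to m/min: 50 * 1000/60 = 833.3333333 m/min
Return time = 1236 / 833.3333333 = 1.4832 min
Total cycle time:
= 2.2 + 3.224347826 + 1.7 + 1.4832 + 1.5
= 10.1075 min

10.1075 min


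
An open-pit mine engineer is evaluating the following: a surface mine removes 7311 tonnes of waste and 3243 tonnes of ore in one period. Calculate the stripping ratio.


2.2544

Stripping ratio = waste tonnage / ore tonnage
= 7311 / 3243
= 2.2544


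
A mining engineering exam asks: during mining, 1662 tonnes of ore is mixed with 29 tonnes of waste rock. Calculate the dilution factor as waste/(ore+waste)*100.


Total material = ore + waste
= 1662 + 29 = 1691 tonnes
Dilution = waste / total * 100
= 29 / 1691 * 100
= 0.01714961561 * 100
= 1.715%

1.715%


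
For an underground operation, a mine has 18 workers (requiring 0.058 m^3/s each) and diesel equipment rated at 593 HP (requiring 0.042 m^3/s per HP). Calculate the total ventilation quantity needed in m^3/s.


Airflow for workers:
Q_people = 18 * 0.058 = 1.044 m^3/s
Airflow for diesel equipment:
Q_diesel = 593 * 0.042 = 24.906 m^3/s
Total ventilation:
Q_total = 1.044 + 24.906
= 25.95 m^3/s

25.95 m^3/s


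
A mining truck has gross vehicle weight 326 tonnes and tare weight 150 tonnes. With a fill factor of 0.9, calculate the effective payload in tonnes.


Maximum payload = gross - tare
= 326 - 150 = 176 tonnes
Effective payload = max payload * fill factor
= 176 * 0.9
= 158.4 tonnes

158.4 tonnes


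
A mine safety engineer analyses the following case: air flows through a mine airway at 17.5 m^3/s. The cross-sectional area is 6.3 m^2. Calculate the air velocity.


2.7778 m/s

Velocity = flow rate / cross-sectional area
= 17.5 / 6.3
= 2.7778 m/s


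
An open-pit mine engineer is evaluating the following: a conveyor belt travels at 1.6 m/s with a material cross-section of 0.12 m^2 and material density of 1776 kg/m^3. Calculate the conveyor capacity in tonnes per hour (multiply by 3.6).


Volumetric flow = speed * area
= 1.6 * 0.12 = 0.192 m^3/s
Mass flow = volumetric * density
= 0.192 * 1776 = 340.992 kg/s
Convert to t/h: multiply by 3.6
Capacity = 340.992 * 3.6
= 1227.5712 t/h

1227.5712 t/h


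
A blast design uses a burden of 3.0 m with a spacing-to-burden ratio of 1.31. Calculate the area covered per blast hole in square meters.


11.79 m^2

First, find the spacing:
Spacing = burden * ratio = 3.0 * 1.31
= 3.93 m
Then, calculate the area:
Area = burden * spacing = 3.0 * 3.93
= 11.79 m^2


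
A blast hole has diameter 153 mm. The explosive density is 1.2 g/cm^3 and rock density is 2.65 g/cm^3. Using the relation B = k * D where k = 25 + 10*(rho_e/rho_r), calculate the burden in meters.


First, compute k:
rho_e / rho_r = 1.2 / 2.65 = 0.4528301887
k = 25 + 10 * 0.4528301887 = 29.52830189
Then, compute burden:
B = k * D / 1000 = 29.52830189 * 153 / 1000
= 4517.830189 / 1000
= 4.5178 m

4.5178 m


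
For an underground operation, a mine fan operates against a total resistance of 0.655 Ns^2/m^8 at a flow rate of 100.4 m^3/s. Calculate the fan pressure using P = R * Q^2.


6602.5048 Pa

Compute Q^2:
Q^2 = 100.4^2 = 10080.16
Compute pressure:
P = R * Q^2 = 0.655 * 10080.16
= 6602.5048 Pa


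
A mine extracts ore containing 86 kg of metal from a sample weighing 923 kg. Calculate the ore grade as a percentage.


9.3174%

Ore grade = (metal mass / ore mass) * 100
= (86 / 923) * 100
= 0.0931744312 * 100
= 9.3174%


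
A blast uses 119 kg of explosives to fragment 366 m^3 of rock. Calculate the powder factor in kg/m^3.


0.3251 kg/m^3

Powder factor = explosive mass / rock volume
= 119 / 366
= 0.3251 kg/m^3


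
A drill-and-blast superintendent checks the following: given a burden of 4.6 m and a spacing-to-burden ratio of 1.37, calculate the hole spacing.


Spacing = burden * ratio
= 4.6 * 1.37
= 6.302 m

6.302 m


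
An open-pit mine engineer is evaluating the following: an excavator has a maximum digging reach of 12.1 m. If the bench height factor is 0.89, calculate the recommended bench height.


Bench height = reach * factor
= 12.1 * 0.89
= 10.769 m

10.769 m


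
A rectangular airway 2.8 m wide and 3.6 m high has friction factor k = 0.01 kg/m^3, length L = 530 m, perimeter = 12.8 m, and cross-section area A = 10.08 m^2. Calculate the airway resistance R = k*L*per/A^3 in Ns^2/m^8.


0.0662 Ns^2/m^8

Compute the numerator:
k * L * per = 0.01 * 530 * 12.8
= 67.84
Compute the denominator:
A^3 = 10.08^3 = 1024.192512
Resistance:
R = 67.84 / 1024.192512
= 0.0662 Ns^2/m^8


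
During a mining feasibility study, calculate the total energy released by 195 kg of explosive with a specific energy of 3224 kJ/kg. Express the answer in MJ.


Energy = mass * specific_energy / 1000
= 195 * 3224 / 1000
= 628680 / 1000
= 628.68 MJ

628.68 MJ


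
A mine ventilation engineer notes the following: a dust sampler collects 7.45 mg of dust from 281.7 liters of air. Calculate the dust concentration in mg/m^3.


Convert liters to m^3: 1 m^3 = 1000 L
Concentration = mass / volume * 1000
= 7.45 / 281.7 * 1000
= 0.02644657437 * 1000
= 26.4466 mg/m^3

26.4466 mg/m^3


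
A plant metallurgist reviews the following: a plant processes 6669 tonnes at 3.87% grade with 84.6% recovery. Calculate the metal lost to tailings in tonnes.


Total metal in feed:
= 6669 * 3.87 / 100 = 258.0903 tonnes
Metal recovered:
= 258.0903 * 84.6 / 100 = 218.3443938 tonnes
Metal lost to tailings:
= 258.0903 - 218.3443938
= 39.7459 tonnes

39.7459 tonnes


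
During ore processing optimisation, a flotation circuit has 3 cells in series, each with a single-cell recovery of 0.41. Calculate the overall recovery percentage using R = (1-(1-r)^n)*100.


79.4621%

Complement of single-cell recovery:
1 - r = 1 - 0.41 = 0.59
Raise to power n:
(1 - r)^3 = 0.59^3 = 0.205379
Overall recovery:
R = (1 - 0.205379) * 100
= 79.4621%


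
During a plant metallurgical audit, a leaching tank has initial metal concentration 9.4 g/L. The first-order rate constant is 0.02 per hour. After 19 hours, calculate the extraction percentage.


Compute the exponent:
-k * t = -0.02 * 19 = -0.38
Remaining concentration:
C = 9.4 * exp(-0.38)
= 9.4 * 0.6838614092
= 6.428297247 g/L
Extracted = 9.4 - 6.428297247 = 2.971702753 g/L
Extraction % = 2.971702753 / 9.4 * 100
= 31.6139%

31.6139%


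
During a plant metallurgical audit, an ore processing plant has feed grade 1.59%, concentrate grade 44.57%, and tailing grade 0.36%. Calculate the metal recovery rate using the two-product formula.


Using the two-product formula:
R = 100 * c * (f - t) / (f * (c - t))
Numerator = 100 * 44.57 * (1.59 - 0.36)
= 100 * 44.57 * 1.23
= 5482.11
Denominator = 1.59 * (44.57 - 0.36)
= 1.59 * 44.21
= 70.2939
R = 5482.11 / 70.2939
= 77.9884%

77.9884%


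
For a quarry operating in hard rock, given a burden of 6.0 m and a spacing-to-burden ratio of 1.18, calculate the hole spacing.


Spacing = burden * ratio
= 6.0 * 1.18
= 7.08 m

7.08 m


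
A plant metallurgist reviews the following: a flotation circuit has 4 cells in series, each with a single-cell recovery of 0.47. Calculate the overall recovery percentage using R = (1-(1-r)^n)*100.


Complement of single-cell recovery:
1 - r = 1 - 0.47 = 0.53
Raise to power n:
(1 - r)^4 = 0.53^4 = 0.07890481
Overall recovery:
R = (1 - 0.07890481) * 100
= 92.1095%

92.1095%


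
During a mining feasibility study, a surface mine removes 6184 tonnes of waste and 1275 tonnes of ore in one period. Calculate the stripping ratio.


Stripping ratio = waste tonnage / ore tonnage
= 6184 / 1275
= 4.8502

4.8502


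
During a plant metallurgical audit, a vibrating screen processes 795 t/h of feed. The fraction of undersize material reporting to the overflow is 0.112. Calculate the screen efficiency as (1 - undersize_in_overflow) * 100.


88.8%

Screen efficiency = (1 - fraction of undersize in overflow) * 100
= (1 - 0.112) * 100
= 0.888 * 100
= 88.8%


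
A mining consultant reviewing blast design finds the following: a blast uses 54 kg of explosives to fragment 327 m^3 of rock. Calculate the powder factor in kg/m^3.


Powder factor = explosive mass / rock volume
= 54 / 327
= 0.1651 kg/m^3

0.1651 kg/m^3


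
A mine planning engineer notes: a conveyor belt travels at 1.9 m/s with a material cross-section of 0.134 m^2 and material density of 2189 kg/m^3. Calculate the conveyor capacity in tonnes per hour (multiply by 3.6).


Volumetric flow = speed * area
= 1.9 * 0.134 = 0.2546 m^3/s
Mass flow = volumetric * density
= 0.2546 * 2189 = 557.3194 kg/s
Convert to t/h: multiply by 3.6
Capacity = 557.3194 * 3.6
= 2006.3498 t/h

2006.3498 t/h


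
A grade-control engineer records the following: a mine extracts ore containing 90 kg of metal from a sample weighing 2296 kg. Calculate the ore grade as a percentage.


3.9199%

Ore grade = (metal mass / ore mass) * 100
= (90 / 2296) * 100
= 0.03919860627 * 100
= 3.9199%


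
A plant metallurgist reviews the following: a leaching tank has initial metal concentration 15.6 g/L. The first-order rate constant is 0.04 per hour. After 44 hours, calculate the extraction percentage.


82.7955%

Compute the exponent:
-k * t = -0.04 * 44 = -1.76
Remaining concentration:
C = 15.6 * exp(-1.76)
= 15.6 * 0.1720448638
= 2.683899876 g/L
Extracted = 15.6 - 2.683899876 = 12.91610012 g/L
Extraction % = 12.91610012 / 15.6 * 100
= 82.7955%


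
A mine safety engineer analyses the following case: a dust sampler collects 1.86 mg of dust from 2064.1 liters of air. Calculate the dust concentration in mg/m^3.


0.9011 mg/m^3

Convert liters to m^3: 1 m^3 = 1000 L
Concentration = mass / volume * 1000
= 1.86 / 2064.1 * 1000
= 0.0009011191318 * 1000
= 0.9011 mg/m^3


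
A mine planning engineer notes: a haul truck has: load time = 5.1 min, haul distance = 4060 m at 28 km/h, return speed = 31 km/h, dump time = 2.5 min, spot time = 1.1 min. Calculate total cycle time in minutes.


25.2581 min

Convert haul speed to m/min: 28 * 1000/60 = 466.6666667 m/min
Haul time = 4060 / 466.6666667 = 8.7 min
Convert return speed to m/min: 31 * 1000/60 = 516.6666667 m/min
Return time = 4060 / 516.6666667 = 7.858064516 min
Total cycle time:
= 5.1 + 8.7 + 2.5 + 7.858064516 + 1.1
= 25.2581 min


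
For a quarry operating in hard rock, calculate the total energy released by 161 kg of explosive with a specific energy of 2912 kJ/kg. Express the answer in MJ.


Energy = mass * specific_energy / 1000
= 161 * 2912 / 1000
= 468832 / 1000
= 468.832 MJ

468.832 MJ


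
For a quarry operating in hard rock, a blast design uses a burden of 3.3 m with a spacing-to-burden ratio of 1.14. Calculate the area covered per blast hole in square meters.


12.4146 m^2

First, find the spacing:
Spacing = burden * ratio = 3.3 * 1.14
= 3.762 m
Then, calculate the area:
Area = burden * spacing = 3.3 * 3.762
= 12.4146 m^2


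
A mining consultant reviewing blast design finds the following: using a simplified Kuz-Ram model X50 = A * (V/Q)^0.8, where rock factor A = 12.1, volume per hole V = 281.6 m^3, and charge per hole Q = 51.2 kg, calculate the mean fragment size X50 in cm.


Compute V/Q:
V/Q = 281.6 / 51.2 = 5.5
Raise to the power 0.8:
(V/Q)^0.8 = 5.5^0.8 = 3.911021033
Multiply by A:
X50 = 12.1 * 3.911021033
= 47.3234 cm

47.3234 cm


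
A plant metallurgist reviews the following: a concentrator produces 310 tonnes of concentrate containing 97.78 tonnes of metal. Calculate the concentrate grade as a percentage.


Grade = (metal in concentrate / concentrate mass) * 100
= (97.78 / 310) * 100
= 0.3154193548 * 100
= 31.5419%

31.5419%


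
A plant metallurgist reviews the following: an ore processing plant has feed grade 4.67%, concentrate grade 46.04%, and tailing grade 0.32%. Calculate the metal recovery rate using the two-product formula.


93.7997%

Using the two-product formula:
R = 100 * c * (f - t) / (f * (c - t))
Numerator = 100 * 46.04 * (4.67 - 0.32)
= 100 * 46.04 * 4.35
= 20027.4
Denominator = 4.67 * (46.04 - 0.32)
= 4.67 * 45.72
= 213.5124
R = 20027.4 / 213.5124
= 93.7997%


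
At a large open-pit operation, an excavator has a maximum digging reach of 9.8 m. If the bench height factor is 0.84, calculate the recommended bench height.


Bench height = reach * factor
= 9.8 * 0.84
= 8.232 m

8.232 m


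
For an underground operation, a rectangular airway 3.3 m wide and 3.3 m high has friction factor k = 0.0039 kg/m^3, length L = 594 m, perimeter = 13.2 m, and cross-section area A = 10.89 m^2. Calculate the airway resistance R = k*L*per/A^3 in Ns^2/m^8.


0.0237 Ns^2/m^8

Compute the numerator:
k * L * per = 0.0039 * 594 * 13.2
= 30.57912
Compute the denominator:
A^3 = 10.89^3 = 1291.467969
Resistance:
R = 30.57912 / 1291.467969
= 0.0237 Ns^2/m^8


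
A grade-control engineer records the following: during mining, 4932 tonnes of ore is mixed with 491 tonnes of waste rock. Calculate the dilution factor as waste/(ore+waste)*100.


Total material = ore + waste
= 4932 + 491 = 5423 tonnes
Dilution = waste / total * 100
= 491 / 5423 * 100
= 0.09054029135 * 100
= 9.054%

9.054%


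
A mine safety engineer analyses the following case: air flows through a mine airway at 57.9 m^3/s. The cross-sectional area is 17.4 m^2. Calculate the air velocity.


3.3276 m/s

Velocity = flow rate / cross-sectional area
= 57.9 / 17.4
= 3.3276 m/s


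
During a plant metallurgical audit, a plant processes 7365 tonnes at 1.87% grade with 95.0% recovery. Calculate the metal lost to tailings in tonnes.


6.8863 tonnes

Total metal in feed:
= 7365 * 1.87 / 100 = 137.7255 tonnes
Metal recovered:
= 137.7255 * 95.0 / 100 = 130.839225 tonnes
Metal lost to tailings:
= 137.7255 - 130.839225
= 6.8863 tonnes


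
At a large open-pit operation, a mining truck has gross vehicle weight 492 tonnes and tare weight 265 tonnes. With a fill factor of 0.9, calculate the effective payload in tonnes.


204.3 tonnes

Maximum payload = gross - tare
= 492 - 265 = 227 tonnes
Effective payload = max payload * fill factor
= 227 * 0.9
= 204.3 tonnes


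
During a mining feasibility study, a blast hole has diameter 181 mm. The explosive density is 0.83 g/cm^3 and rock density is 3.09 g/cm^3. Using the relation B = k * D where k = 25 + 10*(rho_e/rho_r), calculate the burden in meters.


5.0112 m

First, compute k:
rho_e / rho_r = 0.83 / 3.09 = 0.2686084142
k = 25 + 10 * 0.2686084142 = 27.68608414
Then, compute burden:
B = k * D / 1000 = 27.68608414 * 181 / 1000
= 5011.18123 / 1000
= 5.0112 m


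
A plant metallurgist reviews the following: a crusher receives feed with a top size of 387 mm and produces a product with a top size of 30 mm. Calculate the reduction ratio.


Reduction ratio = feed size / product size
= 387 / 30
= 12.9

12.9


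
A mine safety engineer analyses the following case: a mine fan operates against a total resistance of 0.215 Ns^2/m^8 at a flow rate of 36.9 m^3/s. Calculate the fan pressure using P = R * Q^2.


Compute Q^2:
Q^2 = 36.9^2 = 1361.61
Compute pressure:
P = R * Q^2 = 0.215 * 1361.61
= 292.7462 Pa

292.7462 Pa


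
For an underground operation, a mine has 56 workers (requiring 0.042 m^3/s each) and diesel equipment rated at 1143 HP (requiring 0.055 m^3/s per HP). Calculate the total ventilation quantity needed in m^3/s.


65.217 m^3/s

Airflow for workers:
Q_people = 56 * 0.042 = 2.352 m^3/s
Airflow for diesel equipment:
Q_diesel = 1143 * 0.055 = 62.865 m^3/s
Total ventilation:
Q_total = 2.352 + 62.865
= 65.217 m^3/s


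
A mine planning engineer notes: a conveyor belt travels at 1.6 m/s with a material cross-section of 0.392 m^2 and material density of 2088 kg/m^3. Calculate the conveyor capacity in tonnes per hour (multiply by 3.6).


4714.537 t/h

Volumetric flow = speed * area
= 1.6 * 0.392 = 0.6272 m^3/s
Mass flow = volumetric * density
= 0.6272 * 2088 = 1309.5936 kg/s
Convert to t/h: multiply by 3.6
Capacity = 1309.5936 * 3.6
= 4714.537 t/h


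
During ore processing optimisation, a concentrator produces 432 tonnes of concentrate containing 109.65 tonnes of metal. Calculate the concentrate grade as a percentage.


Grade = (metal in concentrate / concentrate mass) * 100
= (109.65 / 432) * 100
= 0.2538194444 * 100
= 25.3819%

25.3819%


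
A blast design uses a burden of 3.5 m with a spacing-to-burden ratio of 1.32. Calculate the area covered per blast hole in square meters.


First, find the spacing:
Spacing = burden * ratio = 3.5 * 1.32
= 4.62 m
Then, calculate the area:
Area = burden * spacing = 3.5 * 4.62
= 16.17 m^2

16.17 m^2


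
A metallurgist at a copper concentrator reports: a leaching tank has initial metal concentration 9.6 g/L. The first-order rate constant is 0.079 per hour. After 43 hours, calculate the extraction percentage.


96.6526%

Compute the exponent:
-k * t = -0.079 * 43 = -3.397
Remaining concentration:
C = 9.6 * exp(-3.397)
= 9.6 * 0.0334735401
= 0.321345985 g/L
Extracted = 9.6 - 0.321345985 = 9.278654015 g/L
Extraction % = 9.278654015 / 9.6 * 100
= 96.6526%


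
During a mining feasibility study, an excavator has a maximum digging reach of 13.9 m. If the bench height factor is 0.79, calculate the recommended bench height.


10.981 m

Bench height = reach * factor
= 13.9 * 0.79
= 10.981 m


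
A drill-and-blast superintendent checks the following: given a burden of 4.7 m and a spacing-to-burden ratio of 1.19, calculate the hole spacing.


Spacing = burden * ratio
= 4.7 * 1.19
= 5.593 m

5.593 m


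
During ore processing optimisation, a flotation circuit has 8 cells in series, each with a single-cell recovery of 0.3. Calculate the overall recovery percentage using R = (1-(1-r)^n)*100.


94.2352%

Complement of single-cell recovery:
1 - r = 1 - 0.3 = 0.7
Raise to power n:
(1 - r)^8 = 0.7^8 = 0.05764801
Overall recovery:
R = (1 - 0.05764801) * 100
= 94.2352%


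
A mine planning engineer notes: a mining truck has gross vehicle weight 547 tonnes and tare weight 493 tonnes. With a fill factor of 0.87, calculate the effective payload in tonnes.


Maximum payload = gross - tare
= 547 - 493 = 54 tonnes
Effective payload = max payload * fill factor
= 54 * 0.87
= 46.98 tonnes

46.98 tonnes


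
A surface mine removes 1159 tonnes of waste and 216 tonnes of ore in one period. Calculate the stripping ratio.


Stripping ratio = waste tonnage / ore tonnage
= 1159 / 216
= 5.3657

5.3657


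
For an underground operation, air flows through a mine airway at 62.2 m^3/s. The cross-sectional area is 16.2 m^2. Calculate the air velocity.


Velocity = flow rate / cross-sectional area
= 62.2 / 16.2
= 3.8395 m/s

3.8395 m/s


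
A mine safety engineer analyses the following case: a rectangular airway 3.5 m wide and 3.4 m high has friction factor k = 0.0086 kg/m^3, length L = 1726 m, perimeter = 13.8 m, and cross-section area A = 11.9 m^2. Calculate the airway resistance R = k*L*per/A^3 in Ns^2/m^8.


Compute the numerator:
k * L * per = 0.0086 * 1726 * 13.8
= 204.84168
Compute the denominator:
A^3 = 11.9^3 = 1685.159
Resistance:
R = 204.84168 / 1685.159
= 0.1216 Ns^2/m^8

0.1216 Ns^2/m^8


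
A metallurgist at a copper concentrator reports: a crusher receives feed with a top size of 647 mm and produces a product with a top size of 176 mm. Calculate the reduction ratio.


3.6761

Reduction ratio = feed size / product size
= 647 / 176
= 3.6761


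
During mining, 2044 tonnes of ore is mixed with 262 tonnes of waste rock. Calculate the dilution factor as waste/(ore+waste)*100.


11.3617%

Total material = ore + waste
= 2044 + 262 = 2306 tonnes
Dilution = waste / total * 100
= 262 / 2306 * 100
= 0.1136166522 * 100
= 11.3617%


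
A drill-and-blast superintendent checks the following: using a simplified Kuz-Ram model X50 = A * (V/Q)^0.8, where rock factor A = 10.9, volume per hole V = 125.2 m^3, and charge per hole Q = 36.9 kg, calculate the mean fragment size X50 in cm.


Compute V/Q:
V/Q = 125.2 / 36.9 = 3.39295393
Raise to the power 0.8:
(V/Q)^0.8 = 3.39295393^0.8 = 2.657433284
Multiply by A:
X50 = 10.9 * 2.657433284
= 28.966 cm

28.966 cm


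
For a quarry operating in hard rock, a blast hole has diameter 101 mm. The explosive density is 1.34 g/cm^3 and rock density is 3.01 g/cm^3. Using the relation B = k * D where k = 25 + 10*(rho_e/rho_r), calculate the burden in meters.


2.9746 m

First, compute k:
rho_e / rho_r = 1.34 / 3.01 = 0.4451827243
k = 25 + 10 * 0.4451827243 = 29.45182724
Then, compute burden:
B = k * D / 1000 = 29.45182724 * 101 / 1000
= 2974.634551 / 1000
= 2.9746 m


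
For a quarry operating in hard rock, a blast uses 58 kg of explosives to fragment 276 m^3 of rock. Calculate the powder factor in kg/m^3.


0.2101 kg/m^3

Powder factor = explosive mass / rock volume
= 58 / 276
= 0.2101 kg/m^3


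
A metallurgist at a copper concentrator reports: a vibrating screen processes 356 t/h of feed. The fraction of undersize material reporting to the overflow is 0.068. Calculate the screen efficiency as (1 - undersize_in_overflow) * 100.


Screen efficiency = (1 - fraction of undersize in overflow) * 100
= (1 - 0.068) * 100
= 0.932 * 100
= 93.2%

93.2%


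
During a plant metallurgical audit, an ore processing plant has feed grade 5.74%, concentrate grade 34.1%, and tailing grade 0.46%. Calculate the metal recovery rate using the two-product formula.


Using the two-product formula:
R = 100 * c * (f - t) / (f * (c - t))
Numerator = 100 * 34.1 * (5.74 - 0.46)
= 100 * 34.1 * 5.28
= 18004.8
Denominator = 5.74 * (34.1 - 0.46)
= 5.74 * 33.64
= 193.0936
R = 18004.8 / 193.0936
= 93.2439%

93.2439%


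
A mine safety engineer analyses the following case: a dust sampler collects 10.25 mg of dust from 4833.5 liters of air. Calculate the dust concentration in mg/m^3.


2.1206 mg/m^3

Convert liters to m^3: 1 m^3 = 1000 L
Concentration = mass / volume * 1000
= 10.25 / 4833.5 * 1000
= 0.00212061653 * 1000
= 2.1206 mg/m^3


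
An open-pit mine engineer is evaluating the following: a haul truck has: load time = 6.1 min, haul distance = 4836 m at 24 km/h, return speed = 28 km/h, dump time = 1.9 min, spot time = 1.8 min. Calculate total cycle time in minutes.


Convert haul speed to m/min: 24 * 1000/60 = 400 m/min
Haul time = 4836 / 400 = 12.09 min
Convert return speed to m/min: 28 * 1000/60 = 466.6666667 m/min
Return time = 4836 / 466.6666667 = 10.36285714 min
Total cycle time:
= 6.1 + 12.09 + 1.9 + 10.36285714 + 1.8
= 32.2529 min

32.2529 min


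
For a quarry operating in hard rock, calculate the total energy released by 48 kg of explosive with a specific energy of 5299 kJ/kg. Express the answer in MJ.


254.352 MJ

Energy = mass * specific_energy / 1000
= 48 * 5299 / 1000
= 254352 / 1000
= 254.352 MJ


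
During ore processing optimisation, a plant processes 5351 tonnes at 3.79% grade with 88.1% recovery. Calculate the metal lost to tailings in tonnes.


Total metal in feed:
= 5351 * 3.79 / 100 = 202.8029 tonnes
Metal recovered:
= 202.8029 * 88.1 / 100 = 178.6693549 tonnes
Metal lost to tailings:
= 202.8029 - 178.6693549
= 24.1335 tonnes

24.1335 tonnes


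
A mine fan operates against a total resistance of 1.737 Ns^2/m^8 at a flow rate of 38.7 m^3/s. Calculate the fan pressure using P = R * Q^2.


2601.4875 Pa

Compute Q^2:
Q^2 = 38.7^2 = 1497.69
Compute pressure:
P = R * Q^2 = 1.737 * 1497.69
= 2601.4875 Pa


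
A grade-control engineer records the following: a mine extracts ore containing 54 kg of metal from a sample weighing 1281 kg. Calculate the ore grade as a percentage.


Ore grade = (metal mass / ore mass) * 100
= (54 / 1281) * 100
= 0.04215456674 * 100
= 4.2155%

4.2155%


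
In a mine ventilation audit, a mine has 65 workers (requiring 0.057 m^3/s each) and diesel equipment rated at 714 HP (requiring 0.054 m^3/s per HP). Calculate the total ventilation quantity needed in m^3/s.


Airflow for workers:
Q_people = 65 * 0.057 = 3.705 m^3/s
Airflow for diesel equipment:
Q_diesel = 714 * 0.054 = 38.556 m^3/s
Total ventilation:
Q_total = 3.705 + 38.556
= 42.261 m^3/s

42.261 m^3/s


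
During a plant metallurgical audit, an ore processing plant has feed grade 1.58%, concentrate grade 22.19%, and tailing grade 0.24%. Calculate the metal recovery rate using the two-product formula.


Using the two-product formula:
R = 100 * c * (f - t) / (f * (c - t))
Numerator = 100 * 22.19 * (1.58 - 0.24)
= 100 * 22.19 * 1.34
= 2973.46
Denominator = 1.58 * (22.19 - 0.24)
= 1.58 * 21.95
= 34.681
R = 2973.46 / 34.681
= 85.7374%

85.7374%


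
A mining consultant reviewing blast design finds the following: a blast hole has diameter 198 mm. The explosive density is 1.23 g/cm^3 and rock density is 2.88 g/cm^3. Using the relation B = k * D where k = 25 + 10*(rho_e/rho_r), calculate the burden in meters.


5.7956 m

First, compute k:
rho_e / rho_r = 1.23 / 2.88 = 0.4270833333
k = 25 + 10 * 0.4270833333 = 29.27083333
Then, compute burden:
B = k * D / 1000 = 29.27083333 * 198 / 1000
= 5795.625 / 1000
= 5.7956 m


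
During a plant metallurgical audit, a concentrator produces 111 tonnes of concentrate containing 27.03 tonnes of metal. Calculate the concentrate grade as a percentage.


Grade = (metal in concentrate / concentrate mass) * 100
= (27.03 / 111) * 100
= 0.2435135135 * 100
= 24.3514%

24.3514%


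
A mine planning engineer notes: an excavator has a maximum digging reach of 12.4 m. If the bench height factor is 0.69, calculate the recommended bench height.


Bench height = reach * factor
= 12.4 * 0.69
= 8.556 m

8.556 m


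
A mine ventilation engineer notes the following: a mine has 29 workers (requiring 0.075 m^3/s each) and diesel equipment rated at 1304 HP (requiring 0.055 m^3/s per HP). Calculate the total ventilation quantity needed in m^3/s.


73.895 m^3/s

Airflow for workers:
Q_people = 29 * 0.075 = 2.175 m^3/s
Airflow for diesel equipment:
Q_diesel = 1304 * 0.055 = 71.72 m^3/s
Total ventilation:
Q_total = 2.175 + 71.72
= 73.895 m^3/s


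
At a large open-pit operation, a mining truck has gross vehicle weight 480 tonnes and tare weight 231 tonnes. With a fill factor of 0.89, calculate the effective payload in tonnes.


221.61 tonnes

Maximum payload = gross - tare
= 480 - 231 = 249 tonnes
Effective payload = max payload * fill factor
= 249 * 0.89
= 221.61 tonnes


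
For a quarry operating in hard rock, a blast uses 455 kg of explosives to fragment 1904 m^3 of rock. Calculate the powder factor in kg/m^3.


Powder factor = explosive mass / rock volume
= 455 / 1904
= 0.239 kg/m^3

0.239 kg/m^3


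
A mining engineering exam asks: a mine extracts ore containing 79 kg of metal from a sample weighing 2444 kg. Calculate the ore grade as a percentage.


3.2324%

Ore grade = (metal mass / ore mass) * 100
= (79 / 2444) * 100
= 0.03232405892 * 100
= 3.2324%


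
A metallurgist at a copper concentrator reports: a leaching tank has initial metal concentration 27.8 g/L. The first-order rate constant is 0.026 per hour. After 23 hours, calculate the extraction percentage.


45.009%

Compute the exponent:
-k * t = -0.026 * 23 = -0.598
Remaining concentration:
C = 27.8 * exp(-0.598)
= 27.8 * 0.5499103577
= 15.28750794 g/L
Extracted = 27.8 - 15.28750794 = 12.51249206 g/L
Extraction % = 12.51249206 / 27.8 * 100
= 45.009%


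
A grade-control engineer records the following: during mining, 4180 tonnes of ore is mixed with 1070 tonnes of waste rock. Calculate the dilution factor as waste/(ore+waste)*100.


20.381%

Total material = ore + waste
= 4180 + 1070 = 5250 tonnes
Dilution = waste / total * 100
= 1070 / 5250 * 100
= 0.2038095238 * 100
= 20.381%


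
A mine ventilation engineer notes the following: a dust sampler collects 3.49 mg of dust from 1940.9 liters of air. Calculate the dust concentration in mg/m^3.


Convert liters to m^3: 1 m^3 = 1000 L
Concentration = mass / volume * 1000
= 3.49 / 1940.9 * 1000
= 0.001798134886 * 1000
= 1.7981 mg/m^3

1.7981 mg/m^3


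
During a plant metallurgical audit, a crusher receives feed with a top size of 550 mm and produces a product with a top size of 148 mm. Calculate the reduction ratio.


Reduction ratio = feed size / product size
= 550 / 148
= 3.7162

3.7162


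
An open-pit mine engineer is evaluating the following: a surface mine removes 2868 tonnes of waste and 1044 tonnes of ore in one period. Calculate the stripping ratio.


Stripping ratio = waste tonnage / ore tonnage
= 2868 / 1044
= 2.7471

2.7471


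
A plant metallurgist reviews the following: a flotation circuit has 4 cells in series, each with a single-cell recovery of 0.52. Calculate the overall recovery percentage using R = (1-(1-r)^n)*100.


Complement of single-cell recovery:
1 - r = 1 - 0.52 = 0.48
Raise to power n:
(1 - r)^4 = 0.48^4 = 0.05308416
Overall recovery:
R = (1 - 0.05308416) * 100
= 94.6916%

94.6916%


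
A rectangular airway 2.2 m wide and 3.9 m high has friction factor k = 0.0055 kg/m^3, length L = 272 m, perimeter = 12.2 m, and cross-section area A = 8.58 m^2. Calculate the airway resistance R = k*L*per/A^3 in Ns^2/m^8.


Compute the numerator:
k * L * per = 0.0055 * 272 * 12.2
= 18.2512
Compute the denominator:
A^3 = 8.58^3 = 631.628712
Resistance:
R = 18.2512 / 631.628712
= 0.0289 Ns^2/m^8

0.0289 Ns^2/m^8


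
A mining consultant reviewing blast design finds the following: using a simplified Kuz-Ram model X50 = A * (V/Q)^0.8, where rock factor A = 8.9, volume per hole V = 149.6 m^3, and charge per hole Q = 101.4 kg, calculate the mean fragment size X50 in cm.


12.148 cm

Compute V/Q:
V/Q = 149.6 / 101.4 = 1.475345168
Raise to the power 0.8:
(V/Q)^0.8 = 1.475345168^0.8 = 1.364944242
Multiply by A:
X50 = 8.9 * 1.364944242
= 12.148 cm


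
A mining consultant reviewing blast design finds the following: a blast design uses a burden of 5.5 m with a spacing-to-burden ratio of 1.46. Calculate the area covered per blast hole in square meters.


First, find the spacing:
Spacing = burden * ratio = 5.5 * 1.46
= 8.03 m
Then, calculate the area:
Area = burden * spacing = 5.5 * 8.03
= 44.165 m^2

44.165 m^2


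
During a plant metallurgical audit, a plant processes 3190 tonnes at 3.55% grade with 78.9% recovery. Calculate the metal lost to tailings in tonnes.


Total metal in feed:
= 3190 * 3.55 / 100 = 113.245 tonnes
Metal recovered:
= 113.245 * 78.9 / 100 = 89.350305 tonnes
Metal lost to tailings:
= 113.245 - 89.350305
= 23.8947 tonnes

23.8947 tonnes


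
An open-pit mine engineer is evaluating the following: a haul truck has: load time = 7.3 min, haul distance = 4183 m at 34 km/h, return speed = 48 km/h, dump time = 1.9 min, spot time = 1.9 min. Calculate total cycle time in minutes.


Convert haul speed to m/min: 34 * 1000/60 = 566.6666667 m/min
Haul time = 4183 / 566.6666667 = 7.381764706 min
Convert return speed to m/min: 48 * 1000/60 = 800 m/min
Return time = 4183 / 800 = 5.22875 min
Total cycle time:
= 7.3 + 7.381764706 + 1.9 + 5.22875 + 1.9
= 23.7105 min

23.7105 min


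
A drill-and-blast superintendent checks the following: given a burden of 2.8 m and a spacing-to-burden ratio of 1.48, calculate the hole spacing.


Spacing = burden * ratio
= 2.8 * 1.48
= 4.144 m

4.144 m


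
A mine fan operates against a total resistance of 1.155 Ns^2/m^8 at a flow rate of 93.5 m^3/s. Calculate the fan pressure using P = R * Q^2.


Compute Q^2:
Q^2 = 93.5^2 = 8742.25
Compute pressure:
P = R * Q^2 = 1.155 * 8742.25
= 10097.2988 Pa

10097.2988 Pa


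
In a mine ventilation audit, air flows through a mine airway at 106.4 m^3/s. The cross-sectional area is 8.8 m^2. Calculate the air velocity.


12.0909 m/s

Velocity = flow rate / cross-sectional area
= 106.4 / 8.8
= 12.0909 m/s


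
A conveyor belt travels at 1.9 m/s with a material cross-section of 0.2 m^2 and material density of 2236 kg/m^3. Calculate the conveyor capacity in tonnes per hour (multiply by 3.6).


3058.848 t/h

Volumetric flow = speed * area
= 1.9 * 0.2 = 0.38 m^3/s
Mass flow = volumetric * density
= 0.38 * 2236 = 849.68 kg/s
Convert to t/h: multiply by 3.6
Capacity = 849.68 * 3.6
= 3058.848 t/h


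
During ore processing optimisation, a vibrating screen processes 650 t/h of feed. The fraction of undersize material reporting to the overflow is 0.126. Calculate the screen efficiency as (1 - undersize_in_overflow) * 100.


Screen efficiency = (1 - fraction of undersize in overflow) * 100
= (1 - 0.126) * 100
= 0.874 * 100
= 87.4%

87.4%


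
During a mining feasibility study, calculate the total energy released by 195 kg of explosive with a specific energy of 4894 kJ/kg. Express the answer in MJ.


954.33 MJ

Energy = mass * specific_energy / 1000
= 195 * 4894 / 1000
= 954330 / 1000
= 954.33 MJ


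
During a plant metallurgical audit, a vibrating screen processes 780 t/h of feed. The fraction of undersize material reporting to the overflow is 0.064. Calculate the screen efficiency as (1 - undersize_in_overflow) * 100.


Screen efficiency = (1 - fraction of undersize in overflow) * 100
= (1 - 0.064) * 100
= 0.936 * 100
= 93.6%

93.6%


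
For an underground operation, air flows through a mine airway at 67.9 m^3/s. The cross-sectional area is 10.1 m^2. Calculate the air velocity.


6.7228 m/s

Velocity = flow rate / cross-sectional area
= 67.9 / 10.1
= 6.7228 m/s


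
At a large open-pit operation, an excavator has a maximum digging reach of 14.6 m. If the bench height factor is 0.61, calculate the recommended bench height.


Bench height = reach * factor
= 14.6 * 0.61
= 8.906 m

8.906 m


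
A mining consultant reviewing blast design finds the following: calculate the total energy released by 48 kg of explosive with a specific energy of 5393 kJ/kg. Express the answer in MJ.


Energy = mass * specific_energy / 1000
= 48 * 5393 / 1000
= 258864 / 1000
= 258.864 MJ

258.864 MJ


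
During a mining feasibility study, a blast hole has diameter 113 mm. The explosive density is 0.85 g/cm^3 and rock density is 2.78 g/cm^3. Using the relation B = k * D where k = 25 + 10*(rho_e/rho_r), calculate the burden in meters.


3.1705 m

First, compute k:
rho_e / rho_r = 0.85 / 2.78 = 0.3057553957
k = 25 + 10 * 0.3057553957 = 28.05755396
Then, compute burden:
B = k * D / 1000 = 28.05755396 * 113 / 1000
= 3170.503597 / 1000
= 3.1705 m


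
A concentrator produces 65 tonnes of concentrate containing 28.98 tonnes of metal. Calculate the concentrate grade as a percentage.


Grade = (metal in concentrate / concentrate mass) * 100
= (28.98 / 65) * 100
= 0.4458461538 * 100
= 44.5846%

44.5846%


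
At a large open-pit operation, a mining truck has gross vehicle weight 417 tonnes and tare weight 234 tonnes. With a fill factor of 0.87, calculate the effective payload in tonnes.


Maximum payload = gross - tare
= 417 - 234 = 183 tonnes
Effective payload = max payload * fill factor
= 183 * 0.87
= 159.21 tonnes

159.21 tonnes


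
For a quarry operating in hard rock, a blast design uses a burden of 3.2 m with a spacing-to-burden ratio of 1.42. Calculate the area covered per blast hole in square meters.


First, find the spacing:
Spacing = burden * ratio = 3.2 * 1.42
= 4.544 m
Then, calculate the area:
Area = burden * spacing = 3.2 * 4.544
= 14.5408 m^2

14.5408 m^2


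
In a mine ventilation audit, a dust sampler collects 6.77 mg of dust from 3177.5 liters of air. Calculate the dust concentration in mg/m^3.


2.1306 mg/m^3

Convert liters to m^3: 1 m^3 = 1000 L
Concentration = mass / volume * 1000
= 6.77 / 3177.5 * 1000
= 0.002130605822 * 1000
= 2.1306 mg/m^3


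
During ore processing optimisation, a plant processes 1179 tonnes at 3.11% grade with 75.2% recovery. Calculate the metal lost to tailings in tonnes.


Total metal in feed:
= 1179 * 3.11 / 100 = 36.6669 tonnes
Metal recovered:
= 36.6669 * 75.2 / 100 = 27.5735088 tonnes
Metal lost to tailings:
= 36.6669 - 27.5735088
= 9.0934 tonnes

9.0934 tonnes


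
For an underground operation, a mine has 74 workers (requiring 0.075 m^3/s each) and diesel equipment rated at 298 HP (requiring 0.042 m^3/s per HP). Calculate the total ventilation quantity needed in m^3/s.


18.066 m^3/s

Airflow for workers:
Q_people = 74 * 0.075 = 5.55 m^3/s
Airflow for diesel equipment:
Q_diesel = 298 * 0.042 = 12.516 m^3/s
Total ventilation:
Q_total = 5.55 + 12.516
= 18.066 m^3/s


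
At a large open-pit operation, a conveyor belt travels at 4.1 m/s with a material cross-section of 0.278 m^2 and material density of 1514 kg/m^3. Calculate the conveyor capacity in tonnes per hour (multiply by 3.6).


6212.3659 t/h

Volumetric flow = speed * area
= 4.1 * 0.278 = 1.1398 m^3/s
Mass flow = volumetric * density
= 1.1398 * 1514 = 1725.6572 kg/s
Convert to t/h: multiply by 3.6
Capacity = 1725.6572 * 3.6
= 6212.3659 t/h


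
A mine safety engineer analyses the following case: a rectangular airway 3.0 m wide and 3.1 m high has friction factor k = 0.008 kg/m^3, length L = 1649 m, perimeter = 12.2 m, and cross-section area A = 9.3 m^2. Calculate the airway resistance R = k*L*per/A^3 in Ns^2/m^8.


Compute the numerator:
k * L * per = 0.008 * 1649 * 12.2
= 160.9424
Compute the denominator:
A^3 = 9.3^3 = 804.357
Resistance:
R = 160.9424 / 804.357
= 0.2001 Ns^2/m^8

0.2001 Ns^2/m^8


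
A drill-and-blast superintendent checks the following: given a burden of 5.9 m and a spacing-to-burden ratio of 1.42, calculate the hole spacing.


Spacing = burden * ratio
= 5.9 * 1.42
= 8.378 m

8.378 m


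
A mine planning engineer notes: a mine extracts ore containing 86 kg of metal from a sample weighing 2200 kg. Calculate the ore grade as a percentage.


Ore grade = (metal mass / ore mass) * 100
= (86 / 2200) * 100
= 0.03909090909 * 100
= 3.9091%

3.9091%


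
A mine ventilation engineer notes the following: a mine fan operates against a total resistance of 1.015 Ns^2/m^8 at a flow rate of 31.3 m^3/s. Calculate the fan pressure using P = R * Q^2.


Compute Q^2:
Q^2 = 31.3^2 = 979.69
Compute pressure:
P = R * Q^2 = 1.015 * 979.69
= 994.3854 Pa

994.3854 Pa


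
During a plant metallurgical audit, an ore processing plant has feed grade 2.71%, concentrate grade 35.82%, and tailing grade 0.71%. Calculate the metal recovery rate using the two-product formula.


Using the two-product formula:
R = 100 * c * (f - t) / (f * (c - t))
Numerator = 100 * 35.82 * (2.71 - 0.71)
= 100 * 35.82 * 2.0
= 7164.0
Denominator = 2.71 * (35.82 - 0.71)
= 2.71 * 35.11
= 95.1481
R = 7164.0 / 95.1481
= 75.2931%

75.2931%


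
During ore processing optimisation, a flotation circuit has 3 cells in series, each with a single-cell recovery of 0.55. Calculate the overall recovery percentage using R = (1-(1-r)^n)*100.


Complement of single-cell recovery:
1 - r = 1 - 0.55 = 0.45
Raise to power n:
(1 - r)^3 = 0.45^3 = 0.091125
Overall recovery:
R = (1 - 0.091125) * 100
= 90.8875%

90.8875%


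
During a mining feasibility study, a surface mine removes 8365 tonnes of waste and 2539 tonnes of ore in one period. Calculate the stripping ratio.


Stripping ratio = waste tonnage / ore tonnage
= 8365 / 2539
= 3.2946

3.2946
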